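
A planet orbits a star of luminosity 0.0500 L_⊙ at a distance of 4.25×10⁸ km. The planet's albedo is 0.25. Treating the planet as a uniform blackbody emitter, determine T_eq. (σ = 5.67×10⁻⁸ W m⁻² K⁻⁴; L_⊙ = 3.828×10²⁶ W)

T_eq ≈ 72.7 K

d = 4.25×10⁸ km = 4.25×10¹¹ m.
L = 0.0500 × 3.828×10²⁶ = 1.91×10²⁵ W.
Flux: S = L/(4πd²) = 1.91×10²⁵/(4π×(4.25×10¹¹)²) = 8.43 W m⁻².
Energy balance: absorbed = emitted ⇒ πR²·S(1−A) = 4πR²·σT_eq⁴, so T_eq⁴ = S(1−A)/(4σ).
T_eq = [8.43 × 0.75 / (4 × 5.67×10⁻⁸)]^(1/4) = (2.79×10⁷)^(1/4) = 72.7 K.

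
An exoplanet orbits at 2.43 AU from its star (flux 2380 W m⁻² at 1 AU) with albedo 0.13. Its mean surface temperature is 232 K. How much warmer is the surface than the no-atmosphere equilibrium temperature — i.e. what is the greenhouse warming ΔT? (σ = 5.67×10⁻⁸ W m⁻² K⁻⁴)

S = 2380/2.43² = 403.1 W m⁻².
T_eq = [S(1−A)/(4σ)]^(1/4) = [403.1×0.87/(4×5.67×10⁻⁸)]^(1/4) = 198.3 K.
ΔT = T_surf − T_eq = 232 − 198.3.

ΔT ≈ 33.7 K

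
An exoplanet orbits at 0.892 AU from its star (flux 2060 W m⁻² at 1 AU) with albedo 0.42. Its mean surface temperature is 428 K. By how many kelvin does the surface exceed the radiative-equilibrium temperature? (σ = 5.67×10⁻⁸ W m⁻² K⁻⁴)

S = 2060/0.892² = 2589 W m⁻².
T_eq = [S(1−A)/(4σ)]^(1/4) = [2589×0.58/(4×5.67×10⁻⁸)]^(1/4) = 285.3 K.
ΔT = T_surf − T_eq = 428 − 285.3.

ΔT ≈ 142.7 K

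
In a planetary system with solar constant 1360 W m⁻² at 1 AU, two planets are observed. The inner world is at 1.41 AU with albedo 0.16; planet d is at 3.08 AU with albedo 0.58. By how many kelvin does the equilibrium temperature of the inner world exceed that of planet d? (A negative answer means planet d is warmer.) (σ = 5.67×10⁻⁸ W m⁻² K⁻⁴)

ΔT ≈ 96.7 K

T_eq = [S₀(1−A)/(4σd²)]^(1/4), so T ∝ (1−A)^(1/4) / √d.
T₁ = [1360×0.84/(4×5.67×10⁻⁸×1.41²)]^(1/4) = 224.35 K.
T₂ = [1360×0.42/(4×5.67×10⁻⁸×3.08²)]^(1/4) = 127.65 K.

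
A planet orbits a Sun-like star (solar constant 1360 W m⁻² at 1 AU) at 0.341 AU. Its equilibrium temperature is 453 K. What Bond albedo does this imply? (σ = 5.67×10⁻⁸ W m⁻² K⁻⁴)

Flux at 0.341 AU: S = 1360/0.341² = 1.17×10⁴ W m⁻².
From T_eq⁴ = S(1−A)/(4σ): 1−A = 4σT_eq⁴/S.
1−A = 4 × 5.67×10⁻⁸ × (453)⁴ / 1.17×10⁴ = 0.817.

A ≈ 0.18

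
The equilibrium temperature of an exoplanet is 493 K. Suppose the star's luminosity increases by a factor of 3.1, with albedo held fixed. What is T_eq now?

T_eq ∝ L^(1/4) · d^(−1/2).
T′ = 493 × 3.1^(1/4) = 654 K.

T_eq ≈ 654 K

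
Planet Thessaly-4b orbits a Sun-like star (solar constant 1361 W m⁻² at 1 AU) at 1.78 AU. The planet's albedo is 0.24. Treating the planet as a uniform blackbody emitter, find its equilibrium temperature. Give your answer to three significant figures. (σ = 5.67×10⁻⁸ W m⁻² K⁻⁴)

Flux at 1.78 AU: S = 1361/1.78² = 430 W m⁻².
Energy balance: absorbed = emitted ⇒ πR²·S(1−A) = 4πR²·σT_eq⁴, so T_eq⁴ = S(1−A)/(4σ).
T_eq = [430 × 0.76 / (4 × 5.67×10⁻⁸)]^(1/4) = (1.44×10⁹)^(1/4) = 195 K.

T_eq ≈ 195 K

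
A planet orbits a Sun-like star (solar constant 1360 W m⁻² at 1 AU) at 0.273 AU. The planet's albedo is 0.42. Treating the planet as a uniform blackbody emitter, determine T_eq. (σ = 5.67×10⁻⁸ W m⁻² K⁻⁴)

Flux at 0.273 AU: S = 1360/0.273² = 1.82×10⁴ W m⁻².
Energy balance: absorbed = emitted ⇒ πR²·S(1−A) = 4πR²·σT_eq⁴, so T_eq⁴ = S(1−A)/(4σ).
T_eq = [1.82×10⁴ × 0.58 / (4 × 5.67×10⁻⁸)]^(1/4) = (4.67×10¹⁰)^(1/4) = 465 K.

T_eq ≈ 465 K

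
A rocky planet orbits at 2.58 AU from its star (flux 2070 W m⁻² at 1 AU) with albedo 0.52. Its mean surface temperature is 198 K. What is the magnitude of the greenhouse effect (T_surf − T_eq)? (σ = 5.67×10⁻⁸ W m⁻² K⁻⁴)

S = 2070/2.58² = 311.0 W m⁻².
T_eq = [S(1−A)/(4σ)]^(1/4) = [311.0×0.48/(4×5.67×10⁻⁸)]^(1/4) = 160.2 K.
ΔT = T_surf − T_eq = 198 − 160.2.

ΔT ≈ 37.8 K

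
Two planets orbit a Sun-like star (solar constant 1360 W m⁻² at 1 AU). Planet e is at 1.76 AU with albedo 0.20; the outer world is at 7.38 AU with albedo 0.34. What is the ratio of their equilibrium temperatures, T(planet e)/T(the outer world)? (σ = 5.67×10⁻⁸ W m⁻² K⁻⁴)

T₁/T₂ ≈ 2.149

T_eq = [S₀(1−A)/(4σd²)]^(1/4), so T ∝ (1−A)^(1/4) / √d.
T₁ = [1360×0.80/(4×5.67×10⁻⁸×1.76²)]^(1/4) = 198.38 K.
T₂ = [1360×0.66/(4×5.67×10⁻⁸×7.38²)]^(1/4) = 92.33 K.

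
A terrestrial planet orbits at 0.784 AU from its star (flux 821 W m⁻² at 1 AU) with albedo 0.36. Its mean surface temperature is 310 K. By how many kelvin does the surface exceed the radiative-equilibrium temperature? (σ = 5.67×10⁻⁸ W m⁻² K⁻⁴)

S = 821/0.784² = 1336 W m⁻².
T_eq = [S(1−A)/(4σ)]^(1/4) = [1336×0.64/(4×5.67×10⁻⁸)]^(1/4) = 247.8 K.
ΔT = T_surf − T_eq = 310 − 247.8.

ΔT ≈ 62.2 K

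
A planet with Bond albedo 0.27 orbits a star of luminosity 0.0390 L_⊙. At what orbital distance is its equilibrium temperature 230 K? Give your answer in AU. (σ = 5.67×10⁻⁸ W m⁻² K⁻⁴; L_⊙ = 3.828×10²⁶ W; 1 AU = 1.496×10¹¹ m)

d ≈ 0.247 AU

L = 0.0390 × 3.828×10²⁶ = 1.49×10²⁵ W.
From T_eq⁴ = L(1−A)/(16πσd²): d = √[L(1−A)/(16πσT_eq⁴)].
d = √[1.49×10²⁵ × 0.73 / (16π × 5.67×10⁻⁸ × (230)⁴)] = 3.70×10¹⁰ m = 0.247 AU.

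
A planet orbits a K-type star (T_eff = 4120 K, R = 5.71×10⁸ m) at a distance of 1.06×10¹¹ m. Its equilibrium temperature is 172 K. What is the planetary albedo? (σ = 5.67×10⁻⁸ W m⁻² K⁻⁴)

L = 4πR_⋆²σT_⋆⁴ = 4π(5.71×10⁸)² × 5.67×10⁻⁸ × (4120)⁴ = 6.69×10²⁵ W.
S = L/(4πd²) = 474 W m⁻².
From T_eq⁴ = S(1−A)/(4σ): 1−A = 4σT_eq⁴/S.
1−A = 4 × 5.67×10⁻⁸ × (172)⁴ / 474 = 0.419.

A ≈ 0.58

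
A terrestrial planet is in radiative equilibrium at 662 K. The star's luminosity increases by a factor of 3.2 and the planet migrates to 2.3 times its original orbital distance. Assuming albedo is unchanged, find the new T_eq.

T_eq ≈ 584 K

T_eq ∝ L^(1/4) · d^(−1/2).
T′ = 662 × 3.2^(1/4) / 2.3^(1/2) = 584 K.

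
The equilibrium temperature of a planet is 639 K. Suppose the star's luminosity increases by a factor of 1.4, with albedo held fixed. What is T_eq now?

T_eq ≈ 695 K

T_eq ∝ L^(1/4) · d^(−1/2).
T′ = 639 × 1.4^(1/4) = 695 K.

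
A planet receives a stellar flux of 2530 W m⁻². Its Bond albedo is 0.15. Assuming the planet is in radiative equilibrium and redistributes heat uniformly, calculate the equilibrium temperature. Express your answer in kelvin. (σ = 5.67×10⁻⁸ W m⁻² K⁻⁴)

T_eq ≈ 312 K

Energy balance: absorbed = emitted ⇒ πR²·S(1−A) = 4πR²·σT_eq⁴, so T_eq⁴ = S(1−A)/(4σ).
T_eq = [2530 × 0.85 / (4 × 5.67×10⁻⁸)]^(1/4) = (9.48×10⁹)^(1/4) = 312 K.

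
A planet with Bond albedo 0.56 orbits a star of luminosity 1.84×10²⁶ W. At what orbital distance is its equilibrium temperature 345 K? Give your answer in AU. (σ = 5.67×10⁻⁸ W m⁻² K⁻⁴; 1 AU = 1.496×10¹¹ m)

d ≈ 0.299 AU

From T_eq⁴ = L(1−A)/(16πσd²): d = √[L(1−A)/(16πσT_eq⁴)].
d = √[1.84×10²⁶ × 0.44 / (16π × 5.67×10⁻⁸ × (345)⁴)] = 4.48×10¹⁰ m = 0.299 AU.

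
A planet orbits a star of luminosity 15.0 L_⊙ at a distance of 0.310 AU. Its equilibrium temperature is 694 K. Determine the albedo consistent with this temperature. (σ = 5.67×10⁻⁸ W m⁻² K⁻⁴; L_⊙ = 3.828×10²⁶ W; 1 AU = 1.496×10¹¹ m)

A ≈ 0.75

d = 0.310 AU = 4.64×10¹⁰ m.
L = 15.0 × 3.828×10²⁶ = 5.74×10²⁷ W.
Flux: S = L/(4πd²) = 5.74×10²⁷/(4π×(4.64×10¹⁰)²) = 2.12×10⁵ W m⁻².
From T_eq⁴ = S(1−A)/(4σ): 1−A = 4σT_eq⁴/S.
1−A = 4 × 5.67×10⁻⁸ × (694)⁴ / 2.12×10⁵ = 0.248.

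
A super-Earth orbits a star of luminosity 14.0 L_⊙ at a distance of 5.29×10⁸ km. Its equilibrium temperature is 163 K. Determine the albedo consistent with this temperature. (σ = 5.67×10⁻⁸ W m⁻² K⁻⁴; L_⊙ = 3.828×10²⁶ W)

d = 5.29×10⁸ km = 5.29×10¹¹ m.
L = 14.0 × 3.828×10²⁶ = 5.36×10²⁷ W.
Flux: S = L/(4πd²) = 5.36×10²⁷/(4π×(5.29×10¹¹)²) = 1520 W m⁻².
From T_eq⁴ = S(1−A)/(4σ): 1−A = 4σT_eq⁴/S.
1−A = 4 × 5.67×10⁻⁸ × (163)⁴ / 1520 = 0.105.

A ≈ 0.89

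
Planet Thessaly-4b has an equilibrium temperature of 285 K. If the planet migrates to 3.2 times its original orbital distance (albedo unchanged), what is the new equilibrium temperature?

T_eq ≈ 159 K

T_eq ∝ L^(1/4) · d^(−1/2).
T′ = 285 / 3.2^(1/2) = 159 K.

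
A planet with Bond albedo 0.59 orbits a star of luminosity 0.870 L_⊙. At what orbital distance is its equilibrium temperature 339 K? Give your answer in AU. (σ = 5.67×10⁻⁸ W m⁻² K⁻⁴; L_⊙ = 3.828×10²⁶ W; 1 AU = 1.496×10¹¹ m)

d ≈ 0.403 AU

L = 0.870 × 3.828×10²⁶ = 3.33×10²⁶ W.
From T_eq⁴ = L(1−A)/(16πσd²): d = √[L(1−A)/(16πσT_eq⁴)].
d = √[3.33×10²⁶ × 0.41 / (16π × 5.67×10⁻⁸ × (339)⁴)] = 6.02×10¹⁰ m = 0.403 AU.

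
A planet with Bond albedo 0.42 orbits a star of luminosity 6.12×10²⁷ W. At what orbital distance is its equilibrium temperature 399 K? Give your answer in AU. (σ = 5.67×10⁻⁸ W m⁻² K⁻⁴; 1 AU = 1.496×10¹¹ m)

From T_eq⁴ = L(1−A)/(16πσd²): d = √[L(1−A)/(16πσT_eq⁴)].
d = √[6.12×10²⁷ × 0.58 / (16π × 5.67×10⁻⁸ × (399)⁴)] = 2.22×10¹¹ m = 1.48 AU.

d ≈ 1.48 AU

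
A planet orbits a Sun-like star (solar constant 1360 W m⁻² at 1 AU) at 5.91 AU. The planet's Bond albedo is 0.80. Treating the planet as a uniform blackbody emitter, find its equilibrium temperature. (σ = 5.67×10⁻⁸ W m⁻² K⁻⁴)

T_eq ≈ 76.5 K

Flux at 5.91 AU: S = 1360/5.91² = 38.9 W m⁻².
Energy balance: absorbed = emitted ⇒ πR²·S(1−A) = 4πR²·σT_eq⁴, so T_eq⁴ = S(1−A)/(4σ).
T_eq = [38.9 × 0.20 / (4 × 5.67×10⁻⁸)]^(1/4) = (3.43×10⁷)^(1/4) = 76.5 K.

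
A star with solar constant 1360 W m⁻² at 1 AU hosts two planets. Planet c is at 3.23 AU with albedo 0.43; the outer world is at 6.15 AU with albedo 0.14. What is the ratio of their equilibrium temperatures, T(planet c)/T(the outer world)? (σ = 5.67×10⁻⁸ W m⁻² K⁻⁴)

T₁/T₂ ≈ 1.245

T_eq = [S₀(1−A)/(4σd²)]^(1/4), so T ∝ (1−A)^(1/4) / √d.
T₁ = [1360×0.57/(4×5.67×10⁻⁸×3.23²)]^(1/4) = 134.54 K.
T₂ = [1360×0.86/(4×5.67×10⁻⁸×6.15²)]^(1/4) = 108.06 K.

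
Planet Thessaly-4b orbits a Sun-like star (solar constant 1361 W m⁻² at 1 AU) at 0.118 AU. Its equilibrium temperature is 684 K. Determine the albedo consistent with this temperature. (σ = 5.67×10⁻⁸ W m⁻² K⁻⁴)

Flux at 0.118 AU: S = 1361/0.118² = 9.77×10⁴ W m⁻².
From T_eq⁴ = S(1−A)/(4σ): 1−A = 4σT_eq⁴/S.
1−A = 4 × 5.67×10⁻⁸ × (684)⁴ / 9.77×10⁴ = 0.508.

A ≈ 0.49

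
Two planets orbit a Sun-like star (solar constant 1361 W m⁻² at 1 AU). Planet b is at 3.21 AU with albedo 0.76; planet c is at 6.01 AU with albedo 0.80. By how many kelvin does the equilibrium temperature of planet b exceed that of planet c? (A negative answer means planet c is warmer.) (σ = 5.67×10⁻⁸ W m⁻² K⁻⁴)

T_eq = [S₀(1−A)/(4σd²)]^(1/4), so T ∝ (1−A)^(1/4) / √d.
T₁ = [1361×0.24/(4×5.67×10⁻⁸×3.21²)]^(1/4) = 108.73 K.
T₂ = [1361×0.20/(4×5.67×10⁻⁸×6.01²)]^(1/4) = 75.92 K.

ΔT ≈ 32.8 K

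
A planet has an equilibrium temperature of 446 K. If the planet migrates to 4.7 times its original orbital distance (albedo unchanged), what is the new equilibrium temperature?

T_eq ≈ 206 K

T_eq ∝ L^(1/4) · d^(−1/2).
T′ = 446 / 4.7^(1/2) = 206 K.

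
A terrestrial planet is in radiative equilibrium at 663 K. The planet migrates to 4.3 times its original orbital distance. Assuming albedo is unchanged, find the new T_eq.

T_eq ∝ L^(1/4) · d^(−1/2).
T′ = 663 / 4.3^(1/2) = 320 K.

T_eq ≈ 320 K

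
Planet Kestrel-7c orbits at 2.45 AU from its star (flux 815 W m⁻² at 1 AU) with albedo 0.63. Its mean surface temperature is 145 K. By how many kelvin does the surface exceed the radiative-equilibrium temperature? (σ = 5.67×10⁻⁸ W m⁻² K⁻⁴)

S = 815/2.45² = 135.8 W m⁻².
T_eq = [S(1−A)/(4σ)]^(1/4) = [135.8×0.37/(4×5.67×10⁻⁸)]^(1/4) = 122.0 K.
ΔT = T_surf − T_eq = 145 − 122.0.

ΔT ≈ 23.0 K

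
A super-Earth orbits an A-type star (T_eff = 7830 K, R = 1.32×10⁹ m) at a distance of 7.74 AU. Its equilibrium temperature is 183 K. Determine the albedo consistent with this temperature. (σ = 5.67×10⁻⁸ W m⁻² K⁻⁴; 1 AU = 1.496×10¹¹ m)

A ≈ 0.08

d = 7.74 AU = 1.16×10¹² m.
L = 4πR_⋆²σT_⋆⁴ = 4π(1.32×10⁹)² × 5.67×10⁻⁸ × (7830)⁴ = 4.67×10²⁷ W.
S = L/(4πd²) = 277 W m⁻².
From T_eq⁴ = S(1−A)/(4σ): 1−A = 4σT_eq⁴/S.
1−A = 4 × 5.67×10⁻⁸ × (183)⁴ / 277 = 0.918.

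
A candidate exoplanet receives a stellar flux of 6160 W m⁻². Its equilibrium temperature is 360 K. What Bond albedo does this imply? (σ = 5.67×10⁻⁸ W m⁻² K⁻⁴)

From T_eq⁴ = S(1−A)/(4σ): 1−A = 4σT_eq⁴/S.
1−A = 4 × 5.67×10⁻⁸ × (360)⁴ / 6160 = 0.618.

A ≈ 0.38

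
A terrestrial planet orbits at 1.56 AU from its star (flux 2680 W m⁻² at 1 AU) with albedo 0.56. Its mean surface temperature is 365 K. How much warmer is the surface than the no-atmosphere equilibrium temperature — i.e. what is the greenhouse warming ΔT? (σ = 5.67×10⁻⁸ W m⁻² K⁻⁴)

ΔT ≈ 150.0 K

S = 2680/1.56² = 1101 W m⁻².
T_eq = [S(1−A)/(4σ)]^(1/4) = [1101×0.44/(4×5.67×10⁻⁸)]^(1/4) = 215.0 K.
ΔT = T_surf − T_eq = 365 − 215.0.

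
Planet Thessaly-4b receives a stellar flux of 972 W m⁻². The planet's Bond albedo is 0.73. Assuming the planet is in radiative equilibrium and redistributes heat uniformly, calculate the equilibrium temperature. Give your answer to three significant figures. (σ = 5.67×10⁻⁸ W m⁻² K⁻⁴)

T_eq ≈ 184 K

Energy balance: absorbed = emitted ⇒ πR²·S(1−A) = 4πR²·σT_eq⁴, so T_eq⁴ = S(1−A)/(4σ).
T_eq = [972 × 0.27 / (4 × 5.67×10⁻⁸)]^(1/4) = (1.16×10⁹)^(1/4) = 184 K.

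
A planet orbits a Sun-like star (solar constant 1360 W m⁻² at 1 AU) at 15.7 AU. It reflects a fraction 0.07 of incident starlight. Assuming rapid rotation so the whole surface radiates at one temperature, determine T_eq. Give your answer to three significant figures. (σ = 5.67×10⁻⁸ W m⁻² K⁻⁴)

T_eq ≈ 69.0 K

Flux at 15.7 AU: S = 1360/15.7² = 5.52 W m⁻².
Energy balance: absorbed = emitted ⇒ πR²·S(1−A) = 4πR²·σT_eq⁴, so T_eq⁴ = S(1−A)/(4σ).
T_eq = [5.52 × 0.93 / (4 × 5.67×10⁻⁸)]^(1/4) = (2.26×10⁷)^(1/4) = 69.0 K.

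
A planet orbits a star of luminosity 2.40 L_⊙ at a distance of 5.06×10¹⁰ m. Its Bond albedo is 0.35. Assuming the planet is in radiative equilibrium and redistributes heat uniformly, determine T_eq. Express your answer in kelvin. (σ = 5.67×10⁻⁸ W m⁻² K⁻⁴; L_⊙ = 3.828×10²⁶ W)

T_eq ≈ 535 K

L = 2.40 × 3.828×10²⁶ = 9.19×10²⁶ W.
Flux: S = L/(4πd²) = 9.19×10²⁶/(4π×(5.06×10¹⁰)²) = 2.86×10⁴ W m⁻².
Energy balance: absorbed = emitted ⇒ πR²·S(1−A) = 4πR²·σT_eq⁴, so T_eq⁴ = S(1−A)/(4σ).
T_eq = [2.86×10⁴ × 0.65 / (4 × 5.67×10⁻⁸)]^(1/4) = (8.18×10¹⁰)^(1/4) = 535 K.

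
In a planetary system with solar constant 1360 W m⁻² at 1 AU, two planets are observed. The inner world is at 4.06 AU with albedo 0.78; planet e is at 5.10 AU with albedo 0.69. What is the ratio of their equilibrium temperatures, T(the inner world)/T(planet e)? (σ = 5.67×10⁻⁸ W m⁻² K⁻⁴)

T_eq = [S₀(1−A)/(4σd²)]^(1/4), so T ∝ (1−A)^(1/4) / √d.
T₁ = [1360×0.22/(4×5.67×10⁻⁸×4.06²)]^(1/4) = 94.58 K.
T₂ = [1360×0.31/(4×5.67×10⁻⁸×5.10²)]^(1/4) = 91.95 K.

T₁/T₂ ≈ 1.029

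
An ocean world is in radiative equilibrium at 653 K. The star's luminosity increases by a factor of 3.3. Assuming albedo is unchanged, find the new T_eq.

T_eq ∝ L^(1/4) · d^(−1/2).
T′ = 653 × 3.3^(1/4) = 880 K.

T_eq ≈ 880 K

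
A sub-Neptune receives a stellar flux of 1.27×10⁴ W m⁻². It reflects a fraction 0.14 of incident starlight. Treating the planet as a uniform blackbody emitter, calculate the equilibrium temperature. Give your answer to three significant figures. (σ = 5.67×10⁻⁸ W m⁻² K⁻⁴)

T_eq ≈ 468 K

Energy balance: absorbed = emitted ⇒ πR²·S(1−A) = 4πR²·σT_eq⁴, so T_eq⁴ = S(1−A)/(4σ).
T_eq = [1.27×10⁴ × 0.86 / (4 × 5.67×10⁻⁸)]^(1/4) = (4.82×10¹⁰)^(1/4) = 468 K.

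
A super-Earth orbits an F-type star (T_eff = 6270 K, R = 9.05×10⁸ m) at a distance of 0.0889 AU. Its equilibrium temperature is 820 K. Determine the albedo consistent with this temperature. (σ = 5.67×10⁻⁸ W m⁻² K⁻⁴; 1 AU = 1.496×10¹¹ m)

A ≈ 0.75

d = 0.0889 AU = 1.33×10¹⁰ m.
L = 4πR_⋆²σT_⋆⁴ = 4π(9.05×10⁸)² × 5.67×10⁻⁸ × (6270)⁴ = 9.02×10²⁶ W.
S = L/(4πd²) = 4.06×10⁵ W m⁻².
From T_eq⁴ = S(1−A)/(4σ): 1−A = 4σT_eq⁴/S.
1−A = 4 × 5.67×10⁻⁸ × (820)⁴ / 4.06×10⁵ = 0.253.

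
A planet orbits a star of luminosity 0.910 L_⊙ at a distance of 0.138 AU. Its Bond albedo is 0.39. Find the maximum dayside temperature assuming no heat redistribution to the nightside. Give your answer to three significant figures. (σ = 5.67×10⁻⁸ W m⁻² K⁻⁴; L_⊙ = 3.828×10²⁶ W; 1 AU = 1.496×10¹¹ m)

T_ss ≈ 915 K

d = 0.138 AU = 2.06×10¹⁰ m.
L = 0.910 × 3.828×10²⁶ = 3.48×10²⁶ W.
Flux: S = L/(4πd²) = 3.48×10²⁶/(4π×(2.06×10¹⁰)²) = 6.50×10⁴ W m⁻².
With no redistribution each surface element balances locally: S(1−A) = σT⁴.
T = [6.50×10⁴ × 0.61 / 5.67×10⁻⁸]^(1/4) = (7.00×10¹¹)^(1/4) = 915 K.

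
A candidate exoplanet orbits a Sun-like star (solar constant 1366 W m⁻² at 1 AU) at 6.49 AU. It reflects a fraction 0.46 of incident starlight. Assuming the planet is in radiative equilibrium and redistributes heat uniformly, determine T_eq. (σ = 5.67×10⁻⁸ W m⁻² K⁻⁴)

T_eq ≈ 93.7 K

Flux at 6.49 AU: S = 1366/6.49² = 32.4 W m⁻².
Energy balance: absorbed = emitted ⇒ πR²·S(1−A) = 4πR²·σT_eq⁴, so T_eq⁴ = S(1−A)/(4σ).
T_eq = [32.4 × 0.54 / (4 × 5.67×10⁻⁸)]^(1/4) = (7.72×10⁷)^(1/4) = 93.7 K.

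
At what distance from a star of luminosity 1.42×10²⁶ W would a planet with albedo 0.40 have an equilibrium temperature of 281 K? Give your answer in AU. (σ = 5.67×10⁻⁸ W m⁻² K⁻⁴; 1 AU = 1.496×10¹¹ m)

d ≈ 0.463 AU

From T_eq⁴ = L(1−A)/(16πσd²): d = √[L(1−A)/(16πσT_eq⁴)].
d = √[1.42×10²⁶ × 0.60 / (16π × 5.67×10⁻⁸ × (281)⁴)] = 6.92×10¹⁰ m = 0.463 AU.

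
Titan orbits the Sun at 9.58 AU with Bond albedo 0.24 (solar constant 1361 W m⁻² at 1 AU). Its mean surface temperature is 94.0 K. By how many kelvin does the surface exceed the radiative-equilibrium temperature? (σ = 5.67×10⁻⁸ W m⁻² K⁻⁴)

ΔT ≈ 10.0 K

S = 1361/9.58² = 14.83 W m⁻².
T_eq = [S(1−A)/(4σ)]^(1/4) = [14.83×0.76/(4×5.67×10⁻⁸)]^(1/4) = 84.0 K.
ΔT = T_surf − T_eq = 94 − 84.0.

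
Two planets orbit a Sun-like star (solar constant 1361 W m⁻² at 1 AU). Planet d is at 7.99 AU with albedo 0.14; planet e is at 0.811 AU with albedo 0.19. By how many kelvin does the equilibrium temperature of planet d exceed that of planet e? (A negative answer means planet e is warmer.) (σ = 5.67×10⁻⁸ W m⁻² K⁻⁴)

T_eq = [S₀(1−A)/(4σd²)]^(1/4), so T ∝ (1−A)^(1/4) / √d.
T₁ = [1361×0.86/(4×5.67×10⁻⁸×7.99²)]^(1/4) = 94.82 K.
T₂ = [1361×0.81/(4×5.67×10⁻⁸×0.811²)]^(1/4) = 293.20 K.

ΔT ≈ -198.4 K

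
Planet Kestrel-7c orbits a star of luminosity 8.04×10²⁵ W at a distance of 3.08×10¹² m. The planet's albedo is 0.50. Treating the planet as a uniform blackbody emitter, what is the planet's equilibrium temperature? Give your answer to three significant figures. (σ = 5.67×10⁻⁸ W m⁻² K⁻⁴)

T_eq ≈ 34.9 K

Flux: S = L/(4πd²) = 8.04×10²⁵/(4π×(3.08×10¹²)²) = 0.674 W m⁻².
Energy balance: absorbed = emitted ⇒ πR²·S(1−A) = 4πR²·σT_eq⁴, so T_eq⁴ = S(1−A)/(4σ).
T_eq = [0.674 × 0.50 / (4 × 5.67×10⁻⁸)]^(1/4) = (1.49×10⁶)^(1/4) = 34.9 K.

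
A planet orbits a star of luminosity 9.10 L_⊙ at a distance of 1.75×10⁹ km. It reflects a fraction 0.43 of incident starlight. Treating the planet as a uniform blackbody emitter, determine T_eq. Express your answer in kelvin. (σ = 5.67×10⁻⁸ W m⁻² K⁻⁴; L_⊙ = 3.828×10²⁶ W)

T_eq ≈ 123 K

d = 1.75×10⁹ km = 1.75×10¹² m.
L = 9.10 × 3.828×10²⁶ = 3.48×10²⁷ W.
Flux: S = L/(4πd²) = 3.48×10²⁷/(4π×(1.75×10¹²)²) = 90.5 W m⁻².
Energy balance: absorbed = emitted ⇒ πR²·S(1−A) = 4πR²·σT_eq⁴, so T_eq⁴ = S(1−A)/(4σ).
T_eq = [90.5 × 0.57 / (4 × 5.67×10⁻⁸)]^(1/4) = (2.27×10⁸)^(1/4) = 123 K.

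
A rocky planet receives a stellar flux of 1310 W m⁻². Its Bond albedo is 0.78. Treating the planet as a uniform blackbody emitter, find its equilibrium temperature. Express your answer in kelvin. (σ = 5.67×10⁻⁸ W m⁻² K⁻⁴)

T_eq ≈ 189 K

Energy balance: absorbed = emitted ⇒ πR²·S(1−A) = 4πR²·σT_eq⁴, so T_eq⁴ = S(1−A)/(4σ).
T_eq = [1310 × 0.22 / (4 × 5.67×10⁻⁸)]^(1/4) = (1.27×10⁹)^(1/4) = 189 K.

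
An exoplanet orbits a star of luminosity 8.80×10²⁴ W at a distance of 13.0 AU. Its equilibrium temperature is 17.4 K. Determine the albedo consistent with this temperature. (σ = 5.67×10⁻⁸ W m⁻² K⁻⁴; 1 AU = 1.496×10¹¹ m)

A ≈ 0.89

d = 13.0 AU = 1.94×10¹² m.
Flux: S = L/(4πd²) = 8.80×10²⁴/(4π×(1.94×10¹²)²) = 0.185 W m⁻².
From T_eq⁴ = S(1−A)/(4σ): 1−A = 4σT_eq⁴/S.
1−A = 4 × 5.67×10⁻⁸ × (17.4)⁴ / 0.185 = 0.112.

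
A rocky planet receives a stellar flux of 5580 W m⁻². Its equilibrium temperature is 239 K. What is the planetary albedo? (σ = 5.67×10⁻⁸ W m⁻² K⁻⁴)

From T_eq⁴ = S(1−A)/(4σ): 1−A = 4σT_eq⁴/S.
1−A = 4 × 5.67×10⁻⁸ × (239)⁴ / 5580 = 0.133.

A ≈ 0.87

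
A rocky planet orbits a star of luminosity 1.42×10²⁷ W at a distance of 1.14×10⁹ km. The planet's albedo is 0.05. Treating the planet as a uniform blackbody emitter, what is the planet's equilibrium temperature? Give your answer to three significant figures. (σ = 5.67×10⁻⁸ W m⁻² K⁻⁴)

T_eq ≈ 138 K

d = 1.14×10⁹ km = 1.14×10¹² m.
Flux: S = L/(4πd²) = 1.42×10²⁷/(4π×(1.14×10¹²)²) = 86.9 W m⁻².
Energy balance: absorbed = emitted ⇒ πR²·S(1−A) = 4πR²·σT_eq⁴, so T_eq⁴ = S(1−A)/(4σ).
T_eq = [86.9 × 0.95 / (4 × 5.67×10⁻⁸)]^(1/4) = (3.64×10⁸)^(1/4) = 138 K.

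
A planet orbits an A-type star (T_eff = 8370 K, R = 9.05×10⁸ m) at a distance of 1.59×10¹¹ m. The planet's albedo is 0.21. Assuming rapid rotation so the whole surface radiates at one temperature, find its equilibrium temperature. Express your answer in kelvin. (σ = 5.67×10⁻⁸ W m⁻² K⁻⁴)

L = 4πR_⋆²σT_⋆⁴ = 4π(9.05×10⁸)² × 5.67×10⁻⁸ × (8370)⁴ = 2.86×10²⁷ W.
S = L/(4πd²) = 9020 W m⁻².
Energy balance: absorbed = emitted ⇒ πR²·S(1−A) = 4πR²·σT_eq⁴, so T_eq⁴ = S(1−A)/(4σ).
T_eq = [9020 × 0.79 / (4 × 5.67×10⁻⁸)]^(1/4) = (3.14×10¹⁰)^(1/4) = 421 K.

T_eq ≈ 421 K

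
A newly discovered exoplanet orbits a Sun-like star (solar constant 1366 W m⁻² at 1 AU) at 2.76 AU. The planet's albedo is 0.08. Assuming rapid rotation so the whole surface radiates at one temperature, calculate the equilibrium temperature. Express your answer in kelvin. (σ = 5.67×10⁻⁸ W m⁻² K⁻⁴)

T_eq ≈ 164 K

Flux at 2.76 AU: S = 1366/2.76² = 179 W m⁻².
Energy balance: absorbed = emitted ⇒ πR²·S(1−A) = 4πR²·σT_eq⁴, so T_eq⁴ = S(1−A)/(4σ).
T_eq = [179 × 0.92 / (4 × 5.67×10⁻⁸)]^(1/4) = (7.27×10⁸)^(1/4) = 164 K.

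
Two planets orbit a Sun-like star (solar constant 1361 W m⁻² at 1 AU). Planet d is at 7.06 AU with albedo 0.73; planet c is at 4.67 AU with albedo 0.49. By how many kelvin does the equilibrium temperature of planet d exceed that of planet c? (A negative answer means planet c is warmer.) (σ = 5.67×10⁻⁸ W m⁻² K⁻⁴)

ΔT ≈ -33.3 K

T_eq = [S₀(1−A)/(4σd²)]^(1/4), so T ∝ (1−A)^(1/4) / √d.
T₁ = [1361×0.27/(4×5.67×10⁻⁸×7.06²)]^(1/4) = 75.51 K.
T₂ = [1361×0.51/(4×5.67×10⁻⁸×4.67²)]^(1/4) = 108.84 K.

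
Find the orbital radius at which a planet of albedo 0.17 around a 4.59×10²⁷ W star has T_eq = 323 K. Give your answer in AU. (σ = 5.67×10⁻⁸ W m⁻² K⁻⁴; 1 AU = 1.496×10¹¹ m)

From T_eq⁴ = L(1−A)/(16πσd²): d = √[L(1−A)/(16πσT_eq⁴)].
d = √[4.59×10²⁷ × 0.83 / (16π × 5.67×10⁻⁸ × (323)⁴)] = 3.50×10¹¹ m = 2.34 AU.

d ≈ 2.34 AU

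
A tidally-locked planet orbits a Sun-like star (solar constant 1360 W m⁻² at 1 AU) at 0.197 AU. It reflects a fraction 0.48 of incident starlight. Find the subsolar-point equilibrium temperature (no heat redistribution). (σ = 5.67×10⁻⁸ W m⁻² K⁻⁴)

Flux at 0.197 AU: S = 1360/0.197² = 3.50×10⁴ W m⁻².
At the subsolar point the surface absorbs S(1−A) and emits σT⁴ per unit area — no factor of 4, since only the local patch is in balance.
T = [3.50×10⁴ × 0.52 / 5.67×10⁻⁸]^(1/4) = (3.21×10¹¹)^(1/4) = 753 K.

T_ss ≈ 753 K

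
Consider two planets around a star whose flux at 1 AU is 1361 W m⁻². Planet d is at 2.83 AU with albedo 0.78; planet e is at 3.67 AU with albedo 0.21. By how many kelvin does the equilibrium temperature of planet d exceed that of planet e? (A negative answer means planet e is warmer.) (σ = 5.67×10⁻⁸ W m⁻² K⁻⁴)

T_eq = [S₀(1−A)/(4σd²)]^(1/4), so T ∝ (1−A)^(1/4) / √d.
T₁ = [1361×0.22/(4×5.67×10⁻⁸×2.83²)]^(1/4) = 113.31 K.
T₂ = [1361×0.79/(4×5.67×10⁻⁸×3.67²)]^(1/4) = 136.97 K.

ΔT ≈ -23.7 K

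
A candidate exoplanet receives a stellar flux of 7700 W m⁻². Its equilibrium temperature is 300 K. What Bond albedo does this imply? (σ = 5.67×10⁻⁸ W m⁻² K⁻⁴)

A ≈ 0.76

From T_eq⁴ = S(1−A)/(4σ): 1−A = 4σT_eq⁴/S.
1−A = 4 × 5.67×10⁻⁸ × (300)⁴ / 7700 = 0.239.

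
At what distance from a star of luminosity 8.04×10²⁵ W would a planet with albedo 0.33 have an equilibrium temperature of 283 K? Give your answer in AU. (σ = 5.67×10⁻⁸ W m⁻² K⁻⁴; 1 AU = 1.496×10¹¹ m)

d ≈ 0.363 AU

From T_eq⁴ = L(1−A)/(16πσd²): d = √[L(1−A)/(16πσT_eq⁴)].
d = √[8.04×10²⁵ × 0.67 / (16π × 5.67×10⁻⁸ × (283)⁴)] = 5.43×10¹⁰ m = 0.363 AU.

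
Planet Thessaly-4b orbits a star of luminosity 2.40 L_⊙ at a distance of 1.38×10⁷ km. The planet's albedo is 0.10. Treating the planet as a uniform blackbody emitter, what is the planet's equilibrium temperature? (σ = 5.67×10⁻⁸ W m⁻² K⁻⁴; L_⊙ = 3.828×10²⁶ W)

T_eq ≈ 1110 K

d = 1.38×10⁷ km = 1.38×10¹⁰ m.
L = 2.40 × 3.828×10²⁶ = 9.19×10²⁶ W.
Flux: S = L/(4πd²) = 9.19×10²⁶/(4π×(1.38×10¹⁰)²) = 3.84×10⁵ W m⁻².
Energy balance: absorbed = emitted ⇒ πR²·S(1−A) = 4πR²·σT_eq⁴, so T_eq⁴ = S(1−A)/(4σ).
T_eq = [3.84×10⁵ × 0.90 / (4 × 5.67×10⁻⁸)]^(1/4) = (1.52×10¹²)^(1/4) = 1110 K.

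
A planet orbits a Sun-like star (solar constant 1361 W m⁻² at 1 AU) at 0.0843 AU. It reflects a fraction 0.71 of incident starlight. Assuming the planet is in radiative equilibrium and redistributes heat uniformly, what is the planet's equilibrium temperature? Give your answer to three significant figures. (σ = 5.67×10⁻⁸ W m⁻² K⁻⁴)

Flux at 0.0843 AU: S = 1361/0.0843² = 1.92×10⁵ W m⁻².
Energy balance: absorbed = emitted ⇒ πR²·S(1−A) = 4πR²·σT_eq⁴, so T_eq⁴ = S(1−A)/(4σ).
T_eq = [1.92×10⁵ × 0.29 / (4 × 5.67×10⁻⁸)]^(1/4) = (2.45×10¹¹)^(1/4) = 703 K.

T_eq ≈ 703 K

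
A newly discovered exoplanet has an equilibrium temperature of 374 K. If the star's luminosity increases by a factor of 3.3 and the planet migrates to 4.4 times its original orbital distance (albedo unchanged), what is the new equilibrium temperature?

T_eq ∝ L^(1/4) · d^(−1/2).
T′ = 374 × 3.3^(1/4) / 4.4^(1/2) = 240 K.

T_eq ≈ 240 K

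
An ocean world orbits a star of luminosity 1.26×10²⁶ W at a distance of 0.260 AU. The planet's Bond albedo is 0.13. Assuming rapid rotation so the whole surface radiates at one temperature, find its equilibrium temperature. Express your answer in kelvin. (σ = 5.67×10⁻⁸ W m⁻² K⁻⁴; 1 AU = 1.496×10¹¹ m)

d = 0.260 AU = 3.89×10¹⁰ m.
Flux: S = L/(4πd²) = 1.26×10²⁶/(4π×(3.89×10¹⁰)²) = 6630 W m⁻².
Energy balance: absorbed = emitted ⇒ πR²·S(1−A) = 4πR²·σT_eq⁴, so T_eq⁴ = S(1−A)/(4σ).
T_eq = [6630 × 0.87 / (4 × 5.67×10⁻⁸)]^(1/4) = (2.54×10¹⁰)^(1/4) = 399 K.

T_eq ≈ 399 K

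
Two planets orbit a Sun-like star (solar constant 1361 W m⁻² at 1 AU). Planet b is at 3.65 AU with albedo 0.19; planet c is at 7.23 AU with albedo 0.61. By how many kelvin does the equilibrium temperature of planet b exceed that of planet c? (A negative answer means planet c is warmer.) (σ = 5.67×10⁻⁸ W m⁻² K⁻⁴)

T_eq = [S₀(1−A)/(4σd²)]^(1/4), so T ∝ (1−A)^(1/4) / √d.
T₁ = [1361×0.81/(4×5.67×10⁻⁸×3.65²)]^(1/4) = 138.21 K.
T₂ = [1361×0.39/(4×5.67×10⁻⁸×7.23²)]^(1/4) = 81.80 K.

ΔT ≈ 56.4 K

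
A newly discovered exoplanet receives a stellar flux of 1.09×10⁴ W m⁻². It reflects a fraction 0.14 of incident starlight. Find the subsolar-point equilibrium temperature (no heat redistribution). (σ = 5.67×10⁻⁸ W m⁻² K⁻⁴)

T_ss ≈ 638 K

At the subsolar point the surface absorbs S(1−A) and emits σT⁴ per unit area — no factor of 4, since only the local patch is in balance.
T = [1.09×10⁴ × 0.86 / 5.67×10⁻⁸]^(1/4) = (1.65×10¹¹)^(1/4) = 638 K.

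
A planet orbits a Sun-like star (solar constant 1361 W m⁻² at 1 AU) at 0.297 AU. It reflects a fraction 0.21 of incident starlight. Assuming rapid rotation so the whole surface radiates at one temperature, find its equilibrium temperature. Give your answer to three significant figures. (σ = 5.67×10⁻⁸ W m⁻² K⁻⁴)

T_eq ≈ 481 K

Flux at 0.297 AU: S = 1361/0.297² = 1.54×10⁴ W m⁻².
Energy balance: absorbed = emitted ⇒ πR²·S(1−A) = 4πR²·σT_eq⁴, so T_eq⁴ = S(1−A)/(4σ).
T_eq = [1.54×10⁴ × 0.79 / (4 × 5.67×10⁻⁸)]^(1/4) = (5.37×10¹⁰)^(1/4) = 481 K.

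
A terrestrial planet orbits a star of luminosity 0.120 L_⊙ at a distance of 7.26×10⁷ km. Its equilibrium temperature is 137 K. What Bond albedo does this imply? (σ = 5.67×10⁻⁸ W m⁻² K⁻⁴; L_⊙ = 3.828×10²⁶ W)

A ≈ 0.88

d = 7.26×10⁷ km = 7.26×10¹⁰ m.
L = 0.120 × 3.828×10²⁶ = 4.59×10²⁵ W.
Flux: S = L/(4πd²) = 4.59×10²⁵/(4π×(7.26×10¹⁰)²) = 694 W m⁻².
From T_eq⁴ = S(1−A)/(4σ): 1−A = 4σT_eq⁴/S.
1−A = 4 × 5.67×10⁻⁸ × (137)⁴ / 694 = 0.115.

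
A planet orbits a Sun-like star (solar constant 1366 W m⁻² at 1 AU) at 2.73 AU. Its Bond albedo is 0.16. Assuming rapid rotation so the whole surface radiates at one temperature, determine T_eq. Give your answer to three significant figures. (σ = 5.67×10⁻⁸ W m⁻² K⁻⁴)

T_eq ≈ 161 K

Flux at 2.73 AU: S = 1366/2.73² = 183 W m⁻².
Energy balance: absorbed = emitted ⇒ πR²·S(1−A) = 4πR²·σT_eq⁴, so T_eq⁴ = S(1−A)/(4σ).
T_eq = [183 × 0.84 / (4 × 5.67×10⁻⁸)]^(1/4) = (6.79×10⁸)^(1/4) = 161 K.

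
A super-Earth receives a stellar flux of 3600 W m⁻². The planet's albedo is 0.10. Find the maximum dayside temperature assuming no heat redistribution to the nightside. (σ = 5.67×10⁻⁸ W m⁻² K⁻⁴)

T_ss ≈ 489 K

With no redistribution each surface element balances locally: S(1−A) = σT⁴.
T = [3600 × 0.90 / 5.67×10⁻⁸]^(1/4) = (5.71×10¹⁰)^(1/4) = 489 K.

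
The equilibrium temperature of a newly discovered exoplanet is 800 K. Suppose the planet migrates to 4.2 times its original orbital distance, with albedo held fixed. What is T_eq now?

T_eq ∝ L^(1/4) · d^(−1/2).
T′ = 800 / 4.2^(1/2) = 390 K.

T_eq ≈ 390 K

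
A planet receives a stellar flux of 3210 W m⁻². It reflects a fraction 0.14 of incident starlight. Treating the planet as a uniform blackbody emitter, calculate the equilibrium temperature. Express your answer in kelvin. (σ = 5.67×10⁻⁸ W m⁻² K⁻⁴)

T_eq ≈ 332 K

Energy balance: absorbed = emitted ⇒ πR²·S(1−A) = 4πR²·σT_eq⁴, so T_eq⁴ = S(1−A)/(4σ).
T_eq = [3210 × 0.86 / (4 × 5.67×10⁻⁸)]^(1/4) = (1.22×10¹⁰)^(1/4) = 332 K.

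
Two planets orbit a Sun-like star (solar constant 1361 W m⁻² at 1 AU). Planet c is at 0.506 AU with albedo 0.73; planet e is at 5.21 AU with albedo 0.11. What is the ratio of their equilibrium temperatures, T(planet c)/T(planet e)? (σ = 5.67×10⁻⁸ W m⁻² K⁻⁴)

T₁/T₂ ≈ 2.381

T_eq = [S₀(1−A)/(4σd²)]^(1/4), so T ∝ (1−A)^(1/4) / √d.
T₁ = [1361×0.27/(4×5.67×10⁻⁸×0.506²)]^(1/4) = 282.05 K.
T₂ = [1361×0.89/(4×5.67×10⁻⁸×5.21²)]^(1/4) = 118.44 K.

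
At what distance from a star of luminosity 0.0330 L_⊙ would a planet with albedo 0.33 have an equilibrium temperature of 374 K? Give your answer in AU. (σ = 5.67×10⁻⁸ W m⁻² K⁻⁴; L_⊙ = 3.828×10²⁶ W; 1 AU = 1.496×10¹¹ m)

d ≈ 0.0824 AU

L = 0.0330 × 3.828×10²⁶ = 1.26×10²⁵ W.
From T_eq⁴ = L(1−A)/(16πσd²): d = √[L(1−A)/(16πσT_eq⁴)].
d = √[1.26×10²⁵ × 0.67 / (16π × 5.67×10⁻⁸ × (374)⁴)] = 1.23×10¹⁰ m = 0.0824 AU.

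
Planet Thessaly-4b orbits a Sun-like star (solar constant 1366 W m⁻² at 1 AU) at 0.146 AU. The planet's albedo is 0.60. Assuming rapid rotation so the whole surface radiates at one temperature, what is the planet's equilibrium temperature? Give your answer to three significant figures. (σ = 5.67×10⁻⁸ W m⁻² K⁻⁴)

Flux at 0.146 AU: S = 1366/0.146² = 6.41×10⁴ W m⁻².
Energy balance: absorbed = emitted ⇒ πR²·S(1−A) = 4πR²·σT_eq⁴, so T_eq⁴ = S(1−A)/(4σ).
T_eq = [6.41×10⁴ × 0.40 / (4 × 5.67×10⁻⁸)]^(1/4) = (1.13×10¹¹)^(1/4) = 580 K.

T_eq ≈ 580 K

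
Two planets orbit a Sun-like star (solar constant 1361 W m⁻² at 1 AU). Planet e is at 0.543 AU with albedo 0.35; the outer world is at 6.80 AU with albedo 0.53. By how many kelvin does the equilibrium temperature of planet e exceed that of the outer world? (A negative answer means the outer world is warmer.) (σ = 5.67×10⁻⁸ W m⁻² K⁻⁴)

ΔT ≈ 250.8 K

T_eq = [S₀(1−A)/(4σd²)]^(1/4), so T ∝ (1−A)^(1/4) / √d.
T₁ = [1361×0.65/(4×5.67×10⁻⁸×0.543²)]^(1/4) = 339.14 K.
T₂ = [1361×0.47/(4×5.67×10⁻⁸×6.80²)]^(1/4) = 88.37 K.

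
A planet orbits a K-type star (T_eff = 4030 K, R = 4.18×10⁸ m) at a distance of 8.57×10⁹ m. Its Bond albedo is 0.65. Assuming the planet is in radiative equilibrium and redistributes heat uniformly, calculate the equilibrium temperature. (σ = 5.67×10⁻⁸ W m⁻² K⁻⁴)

T_eq ≈ 484 K

L = 4πR_⋆²σT_⋆⁴ = 4π(4.18×10⁸)² × 5.67×10⁻⁸ × (4030)⁴ = 3.28×10²⁵ W.
S = L/(4πd²) = 3.56×10⁴ W m⁻².
Energy balance: absorbed = emitted ⇒ πR²·S(1−A) = 4πR²·σT_eq⁴, so T_eq⁴ = S(1−A)/(4σ).
T_eq = [3.56×10⁴ × 0.35 / (4 × 5.67×10⁻⁸)]^(1/4) = (5.49×10¹⁰)^(1/4) = 484 K.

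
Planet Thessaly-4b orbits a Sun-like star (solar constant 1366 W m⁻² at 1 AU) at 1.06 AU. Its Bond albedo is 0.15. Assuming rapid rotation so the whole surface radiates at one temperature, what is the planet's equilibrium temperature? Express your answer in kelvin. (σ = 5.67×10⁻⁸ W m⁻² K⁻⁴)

Flux at 1.06 AU: S = 1366/1.06² = 1220 W m⁻².
Energy balance: absorbed = emitted ⇒ πR²·S(1−A) = 4πR²·σT_eq⁴, so T_eq⁴ = S(1−A)/(4σ).
T_eq = [1220 × 0.85 / (4 × 5.67×10⁻⁸)]^(1/4) = (4.56×10⁹)^(1/4) = 260 K.

T_eq ≈ 260 K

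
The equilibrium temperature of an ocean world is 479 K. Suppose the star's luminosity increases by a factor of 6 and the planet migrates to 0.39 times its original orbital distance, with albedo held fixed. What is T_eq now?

T_eq ∝ L^(1/4) · d^(−1/2).
T′ = 479 × 6^(1/4) / 0.39^(1/2) = 1200 K.

T_eq ≈ 1200 K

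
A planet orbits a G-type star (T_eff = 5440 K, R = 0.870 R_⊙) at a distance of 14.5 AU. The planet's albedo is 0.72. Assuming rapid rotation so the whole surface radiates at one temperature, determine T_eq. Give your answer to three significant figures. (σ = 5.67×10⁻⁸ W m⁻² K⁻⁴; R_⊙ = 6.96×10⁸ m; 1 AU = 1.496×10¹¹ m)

T_eq ≈ 46.8 K

R_⋆ = 0.870 × 6.96×10⁸ = 6.06×10⁸ m.
d = 14.5 AU = 2.17×10¹² m.
L = 4πR_⋆²σT_⋆⁴ = 4π(6.06×10⁸)² × 5.67×10⁻⁸ × (5440)⁴ = 2.29×10²⁶ W.
S = L/(4πd²) = 3.87 W m⁻².
Energy balance: absorbed = emitted ⇒ πR²·S(1−A) = 4πR²·σT_eq⁴, so T_eq⁴ = S(1−A)/(4σ).
T_eq = [3.87 × 0.28 / (4 × 5.67×10⁻⁸)]^(1/4) = (4.78×10⁶)^(1/4) = 46.8 K.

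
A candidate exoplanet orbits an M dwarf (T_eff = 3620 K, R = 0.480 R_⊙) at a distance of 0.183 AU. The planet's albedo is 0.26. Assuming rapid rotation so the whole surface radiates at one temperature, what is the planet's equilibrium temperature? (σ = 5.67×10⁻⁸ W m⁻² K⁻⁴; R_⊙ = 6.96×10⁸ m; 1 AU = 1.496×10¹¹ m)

R_⋆ = 0.480 × 6.96×10⁸ = 3.34×10⁸ m.
d = 0.183 AU = 2.74×10¹⁰ m.
L = 4πR_⋆²σT_⋆⁴ = 4π(3.34×10⁸)² × 5.67×10⁻⁸ × (3620)⁴ = 1.37×10²⁵ W.
S = L/(4πd²) = 1450 W m⁻².
Energy balance: absorbed = emitted ⇒ πR²·S(1−A) = 4πR²·σT_eq⁴, so T_eq⁴ = S(1−A)/(4σ).
T_eq = [1450 × 0.74 / (4 × 5.67×10⁻⁸)]^(1/4) = (4.73×10⁹)^(1/4) = 262 K.

T_eq ≈ 262 K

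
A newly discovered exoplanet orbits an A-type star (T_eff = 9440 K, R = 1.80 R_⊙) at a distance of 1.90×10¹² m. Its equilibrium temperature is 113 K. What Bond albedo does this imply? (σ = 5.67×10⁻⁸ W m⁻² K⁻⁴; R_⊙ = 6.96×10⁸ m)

A ≈ 0.81

R_⋆ = 1.80 × 6.96×10⁸ = 1.25×10⁹ m.
L = 4πR_⋆²σT_⋆⁴ = 4π(1.25×10⁹)² × 5.67×10⁻⁸ × (9440)⁴ = 8.88×10²⁷ W.
S = L/(4πd²) = 196 W m⁻².
From T_eq⁴ = S(1−A)/(4σ): 1−A = 4σT_eq⁴/S.
1−A = 4 × 5.67×10⁻⁸ × (113)⁴ / 196 = 0.189.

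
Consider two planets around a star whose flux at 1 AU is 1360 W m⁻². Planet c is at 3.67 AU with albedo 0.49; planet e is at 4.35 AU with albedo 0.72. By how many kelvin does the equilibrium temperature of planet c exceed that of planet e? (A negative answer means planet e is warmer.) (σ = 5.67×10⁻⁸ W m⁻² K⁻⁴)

T_eq = [S₀(1−A)/(4σd²)]^(1/4), so T ∝ (1−A)^(1/4) / √d.
T₁ = [1360×0.51/(4×5.67×10⁻⁸×3.67²)]^(1/4) = 122.75 K.
T₂ = [1360×0.28/(4×5.67×10⁻⁸×4.35²)]^(1/4) = 97.06 K.

ΔT ≈ 25.7 K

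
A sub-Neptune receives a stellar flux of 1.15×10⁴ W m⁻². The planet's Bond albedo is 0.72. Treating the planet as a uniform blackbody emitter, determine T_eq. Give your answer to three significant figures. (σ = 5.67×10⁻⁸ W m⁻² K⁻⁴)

Energy balance: absorbed = emitted ⇒ πR²·S(1−A) = 4πR²·σT_eq⁴, so T_eq⁴ = S(1−A)/(4σ).
T_eq = [1.15×10⁴ × 0.28 / (4 × 5.67×10⁻⁸)]^(1/4) = (1.42×10¹⁰)^(1/4) = 345 K.

T_eq ≈ 345 K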